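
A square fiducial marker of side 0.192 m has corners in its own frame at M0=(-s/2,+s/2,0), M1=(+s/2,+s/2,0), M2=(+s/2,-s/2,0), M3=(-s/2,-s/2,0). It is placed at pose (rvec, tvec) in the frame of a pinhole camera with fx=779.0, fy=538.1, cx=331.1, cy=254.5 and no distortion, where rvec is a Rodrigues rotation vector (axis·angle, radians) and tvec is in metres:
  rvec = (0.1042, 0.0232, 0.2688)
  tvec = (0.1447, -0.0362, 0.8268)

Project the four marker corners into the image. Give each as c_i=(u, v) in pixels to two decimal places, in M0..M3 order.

Intrinsics K: fx=779.0, fy=538.1, cx=331.1, cy=254.5
Marker side s = 0.192 m; corners in marker frame (Z=0):
  M0 = (-0.0960, +0.0960, 0)
  M1 = (+0.0960, +0.0960, 0)
  M2 = (+0.0960, -0.0960, 0)
  M3 = (-0.0960, -0.0960, 0)
rvec = (0.1042, 0.0232, 0.2688), |rvec| = θ = 0.28922 rad = 16.571°
Rodrigues: sinθ=0.28521, 1−cosθ=0.04153; R = I + sinθ·[k]× + (1−cosθ)·[k]×²:
    [+0.96386 -0.26387 +0.03679]
    [+0.26627 +0.95873 -0.09966]
    [-0.00897 +0.10585 +0.99434]
t = (0.1447, -0.0362, 0.8268) m
M0: Pc = R·M0+t = (+0.02684, +0.03028, +0.83782); u = 779.0·(+0.02684)/0.83782 + 331.1 = 356.0541, v = 538.1·(+0.03028)/0.83782 + 254.5 = 273.9455
M1: Pc = R·M1+t = (+0.21190, +0.08140, +0.83610); u = 779.0·(+0.21190)/0.83610 + 331.1 = 528.5276, v = 538.1·(+0.08140)/0.83610 + 254.5 = 306.8878
M2: Pc = R·M2+t = (+0.26256, -0.10268, +0.81578); u = 779.0·(+0.26256)/0.81578 + 331.1 = 581.8247, v = 538.1·(-0.10268)/0.81578 + 254.5 = 186.7728
M3: Pc = R·M3+t = (+0.07750, -0.15380, +0.81750); u = 779.0·(+0.07750)/0.81750 + 331.1 = 404.9512, v = 538.1·(-0.15380)/0.81750 + 254.5 = 153.2646

c0=(356.05, 273.95) c1=(528.53, 306.89) c2=(581.82, 186.77) c3=(404.95, 153.26)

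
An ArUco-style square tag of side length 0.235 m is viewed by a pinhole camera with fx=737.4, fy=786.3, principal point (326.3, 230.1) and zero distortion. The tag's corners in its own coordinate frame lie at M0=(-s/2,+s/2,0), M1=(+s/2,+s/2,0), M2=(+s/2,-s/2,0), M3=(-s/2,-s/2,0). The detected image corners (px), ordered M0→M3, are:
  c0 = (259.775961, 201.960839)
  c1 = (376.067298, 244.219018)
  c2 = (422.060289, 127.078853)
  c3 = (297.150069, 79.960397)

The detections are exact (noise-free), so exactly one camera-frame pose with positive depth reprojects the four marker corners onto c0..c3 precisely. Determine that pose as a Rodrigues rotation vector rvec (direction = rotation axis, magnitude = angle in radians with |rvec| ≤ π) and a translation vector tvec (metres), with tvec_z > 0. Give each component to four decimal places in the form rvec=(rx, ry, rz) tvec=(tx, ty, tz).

Intrinsics K: fx=737.4, fy=786.3, cx=326.3, cy=230.1
Marker side s = 0.235 m; corners in marker frame (Z=0):
  M0 = (-0.1175, +0.1175, 0)
  M1 = (+0.1175, +0.1175, 0)
  M2 = (+0.1175, -0.1175, 0)
  M3 = (-0.1175, -0.1175, 0)
Detected image corners:
  c0 = (259.775961, 201.960839) px
  c1 = (376.067298, 244.219018) px
  c2 = (422.060289, 127.078853) px
  c3 = (297.150069, 79.960397) px
Planar DLT: solve 8×8 A·h = b for H (H[2,2]=1):
  H  [+530.29415 -68.31800 +338.34636]
  H  [+198.34915 +561.37358 +165.70652]
  H  [+0.05253 +0.32227 +1.00000]
B = K⁻¹H; ‖b₁‖=0.736985, ‖b₂‖=0.736985; λ = 2/(‖b₁‖+‖b₂‖) = 1.356879, sign → tz>0 ⇒ λ=+1.356879
r₁ = λ·B[:,0] = (+0.94425,+0.32142,+0.07127); r₂ = λ·B[:,1] = (-0.31921,+0.84077,+0.43728)
r₃ = r₁×r₂ = (+0.08063,-0.43565,+0.89650); SVD([r₁ r₂ r₃]) → R = UVᵀ:
  R  [+0.94425 -0.31921 +0.08063]
  R  [+0.32142 +0.84077 -0.43565]
  R  [+0.07127 +0.43728 +0.89650]
t = (+0.02217, -0.11112, +1.35688) m
tr R = 2.681520; θ = arccos((tr R − 1)/2) = 0.572111 rad = 32.780°
axis k = ((R−Rᵀ)₃₂, (R−Rᵀ)₁₃, (R−Rᵀ)₂₁) / (2 sinθ) = (+0.806161, +0.008642, +0.591634)
rvec = θ·k = (+0.461213, +0.004944, +0.338480)

rvec=(0.4612, 0.0049, 0.3385) tvec=(0.0222, -0.1111, 1.3569)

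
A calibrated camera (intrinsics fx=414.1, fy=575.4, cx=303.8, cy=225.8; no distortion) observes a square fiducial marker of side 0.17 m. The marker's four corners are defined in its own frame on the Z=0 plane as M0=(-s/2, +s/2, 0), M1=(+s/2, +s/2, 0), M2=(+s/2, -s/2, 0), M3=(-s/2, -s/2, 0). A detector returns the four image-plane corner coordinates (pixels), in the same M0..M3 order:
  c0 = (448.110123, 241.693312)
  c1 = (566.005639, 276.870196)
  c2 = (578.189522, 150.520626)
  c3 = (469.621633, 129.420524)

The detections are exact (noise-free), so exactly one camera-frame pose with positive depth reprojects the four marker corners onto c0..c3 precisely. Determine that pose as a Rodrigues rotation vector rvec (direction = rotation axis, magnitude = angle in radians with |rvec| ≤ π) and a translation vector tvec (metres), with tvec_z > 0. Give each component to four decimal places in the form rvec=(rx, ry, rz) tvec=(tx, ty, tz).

Intrinsics K: fx=414.1, fy=575.4, cx=303.8, cy=225.8
Marker side s = 0.17 m; corners in marker frame (Z=0):
  M0 = (-0.0850, +0.0850, 0)
  M1 = (+0.0850, +0.0850, 0)
  M2 = (+0.0850, -0.0850, 0)
  M3 = (-0.0850, -0.0850, 0)
Detected image corners:
  c0 = (448.110123, 241.693312) px
  c1 = (566.005639, 276.870196) px
  c2 = (578.189522, 150.520626) px
  c3 = (469.621633, 129.420524) px
Planar DLT: solve 8×8 A·h = b for H (H[2,2]=1):
  H  [+376.02977 -393.15357 +513.19303]
  H  [+51.71391 +586.49120 +196.07669]
  H  [-0.56009 -0.56790 +1.00000]
B = K⁻¹H; ‖b₁‖=1.466037, ‖b₂‖=1.466037; λ = 2/(‖b₁‖+‖b₂‖) = 0.682111, sign → tz>0 ⇒ λ=+0.682111
r₁ = λ·B[:,0] = (+0.89968,+0.21123,-0.38204); r₂ = λ·B[:,1] = (-0.36342,+0.84727,-0.38737)
r₃ = r₁×r₂ = (+0.24187,+0.48735,+0.83904); SVD([r₁ r₂ r₃]) → R = UVᵀ:
  R  [+0.89968 -0.36342 +0.24187]
  R  [+0.21123 +0.84727 +0.48735]
  R  [-0.38204 -0.38737 +0.83904]
t = (+0.34491, -0.03524, +0.68211) m
tr R = 2.585994; θ = arccos((tr R − 1)/2) = 0.655084 rad = 37.534°
axis k = ((R−Rᵀ)₃₂, (R−Rᵀ)₁₃, (R−Rᵀ)₂₁) / (2 sinθ) = (-0.717899, +0.512053, +0.471617)
rvec = θ·k = (-0.470284, +0.335438, +0.308949)

rvec=(-0.4703, 0.3354, 0.3089) tvec=(0.3449, -0.0352, 0.6821)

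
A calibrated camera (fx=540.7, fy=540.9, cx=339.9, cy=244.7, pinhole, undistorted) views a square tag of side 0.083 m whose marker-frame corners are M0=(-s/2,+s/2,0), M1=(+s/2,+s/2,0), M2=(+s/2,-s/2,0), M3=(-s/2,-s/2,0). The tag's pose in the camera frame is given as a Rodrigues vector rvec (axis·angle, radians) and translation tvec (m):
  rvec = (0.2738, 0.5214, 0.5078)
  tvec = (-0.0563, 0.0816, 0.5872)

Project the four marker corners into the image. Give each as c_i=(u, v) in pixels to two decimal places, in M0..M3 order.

Intrinsics K: fx=540.7, fy=540.9, cx=339.9, cy=244.7
Marker side s = 0.083 m; corners in marker frame (Z=0):
  M0 = (-0.0415, +0.0415, 0)
  M1 = (+0.0415, +0.0415, 0)
  M2 = (+0.0415, -0.0415, 0)
  M3 = (-0.0415, -0.0415, 0)
rvec = (0.2738, 0.5214, 0.5078), |rvec| = θ = 0.77762 rad = 44.554°
Rodrigues: sinθ=0.70158, 1−cosθ=0.28741; R = I + sinθ·[k]× + (1−cosθ)·[k]×²:
    [+0.74822 -0.39029 +0.53650]
    [+0.52600 +0.84180 -0.12118]
    [-0.40433 +0.37287 +0.83515]
t = (-0.0563, 0.0816, 0.5872) m
M0: Pc = R·M0+t = (-0.10355, +0.09471, +0.61945); u = 540.7·(-0.10355)/0.61945 + 339.9 = 249.5162, v = 540.9·(+0.09471)/0.61945 + 244.7 = 327.3959
M1: Pc = R·M1+t = (-0.04145, +0.13836, +0.58589); u = 540.7·(-0.04145)/0.58589 + 339.9 = 301.6510, v = 540.9·(+0.13836)/0.58589 + 244.7 = 372.4382
M2: Pc = R·M2+t = (-0.00905, +0.06849, +0.55495); u = 540.7·(-0.00905)/0.55495 + 339.9 = 331.0807, v = 540.9·(+0.06849)/0.55495 + 244.7 = 311.4606
M3: Pc = R·M3+t = (-0.07115, +0.02484, +0.58851); u = 540.7·(-0.07115)/0.58851 + 339.9 = 274.5260, v = 540.9·(+0.02484)/0.58851 + 244.7 = 267.5269

c0=(249.52, 327.40) c1=(301.65, 372.44) c2=(331.08, 311.46) c3=(274.53, 267.53)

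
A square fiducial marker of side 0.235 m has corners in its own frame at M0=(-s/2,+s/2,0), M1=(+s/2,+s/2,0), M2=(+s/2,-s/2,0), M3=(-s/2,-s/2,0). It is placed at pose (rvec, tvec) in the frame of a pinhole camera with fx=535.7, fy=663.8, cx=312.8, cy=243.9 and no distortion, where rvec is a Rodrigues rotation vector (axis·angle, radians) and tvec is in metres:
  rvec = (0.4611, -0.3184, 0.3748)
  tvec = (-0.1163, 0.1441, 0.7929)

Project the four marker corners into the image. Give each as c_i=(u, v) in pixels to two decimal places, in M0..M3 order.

c0=(130.69, 419.22) c1=(275.36, 450.49) c2=(337.50, 309.99) c3=(182.85, 257.17)

Intrinsics K: fx=535.7, fy=663.8, cx=312.8, cy=243.9
Marker side s = 0.235 m; corners in marker frame (Z=0):
  M0 = (-0.1175, +0.1175, 0)
  M1 = (+0.1175, +0.1175, 0)
  M2 = (+0.1175, -0.1175, 0)
  M3 = (-0.1175, -0.1175, 0)
rvec = (0.4611, -0.3184, 0.3748), |rvec| = θ = 0.67414 rad = 38.625°
Rodrigues: sinθ=0.62423, 1−cosθ=0.21876; R = I + sinθ·[k]× + (1−cosθ)·[k]×²:
    [+0.88358 -0.41772 -0.21164]
    [+0.27638 +0.83004 -0.48440]
    [+0.37801 +0.36952 +0.84886]
t = (-0.1163, 0.1441, 0.7929) m
M0: Pc = R·M0+t = (-0.26920, +0.20916, +0.79190); u = 535.7·(-0.26920)/0.79190 + 312.8 = 130.6915, v = 663.8·(+0.20916)/0.79190 + 243.9 = 419.2212
M1: Pc = R·M1+t = (-0.06156, +0.27410, +0.88073); u = 535.7·(-0.06156)/0.88073 + 312.8 = 275.3562, v = 663.8·(+0.27410)/0.88073 + 243.9 = 450.4896
M2: Pc = R·M2+t = (+0.03660, +0.07904, +0.79390); u = 535.7·(+0.03660)/0.79390 + 312.8 = 337.4987, v = 663.8·(+0.07904)/0.79390 + 243.9 = 309.9915
M3: Pc = R·M3+t = (-0.17104, +0.01410, +0.70507); u = 535.7·(-0.17104)/0.70507 + 312.8 = 182.8465, v = 663.8·(+0.01410)/0.70507 + 243.9 = 257.1705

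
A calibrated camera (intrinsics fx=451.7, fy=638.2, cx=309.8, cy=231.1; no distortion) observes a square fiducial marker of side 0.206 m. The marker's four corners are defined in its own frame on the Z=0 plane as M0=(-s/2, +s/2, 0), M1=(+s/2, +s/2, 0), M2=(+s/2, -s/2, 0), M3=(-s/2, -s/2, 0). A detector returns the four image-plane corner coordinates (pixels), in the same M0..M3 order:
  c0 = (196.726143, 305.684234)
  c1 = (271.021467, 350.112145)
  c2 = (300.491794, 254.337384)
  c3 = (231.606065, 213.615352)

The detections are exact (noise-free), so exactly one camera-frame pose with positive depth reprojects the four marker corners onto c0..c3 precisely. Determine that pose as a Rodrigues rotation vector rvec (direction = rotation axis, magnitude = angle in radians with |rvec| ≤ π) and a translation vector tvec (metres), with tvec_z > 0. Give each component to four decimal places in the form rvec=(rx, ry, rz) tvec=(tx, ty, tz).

rvec=(-0.4660, -0.0680, 0.3938) tvec=(-0.1571, 0.0899, 1.1966)

Intrinsics K: fx=451.7, fy=638.2, cx=309.8, cy=231.1
Marker side s = 0.206 m; corners in marker frame (Z=0):
  M0 = (-0.1030, +0.1030, 0)
  M1 = (+0.1030, +0.1030, 0)
  M2 = (+0.1030, -0.1030, 0)
  M3 = (-0.1030, -0.1030, 0)
Detected image corners:
  c0 = (196.726143, 305.684234) px
  c1 = (271.021467, 350.112145) px
  c2 = (300.491794, 254.337384) px
  c3 = (231.606065, 213.615352) px
Planar DLT: solve 8×8 A·h = b for H (H[2,2]=1):
  H  [+341.77198 -250.26454 +250.50743]
  H  [+200.42992 +350.21103 +279.07138]
  H  [-0.02099 -0.37624 +1.00000]
B = K⁻¹H; ‖b₁‖=0.835696, ‖b₂‖=0.835696; λ = 2/(‖b₁‖+‖b₂‖) = 1.196607, sign → tz>0 ⇒ λ=+1.196607
r₁ = λ·B[:,0] = (+0.92262,+0.38489,-0.02511); r₂ = λ·B[:,1] = (-0.35420,+0.81966,-0.45022)
r₃ = r₁×r₂ = (-0.15270,+0.42427,+0.89257); SVD([r₁ r₂ r₃]) → R = UVᵀ:
  R  [+0.92262 -0.35420 -0.15270]
  R  [+0.38489 +0.81966 +0.42427]
  R  [-0.02511 -0.45022 +0.89257]
t = (-0.15707, +0.08994, +1.19661) m
tr R = 2.634850; θ = arccos((tr R − 1)/2) = 0.613870 rad = 35.172°
axis k = ((R−Rᵀ)₃₂, (R−Rᵀ)₁₃, (R−Rᵀ)₂₁) / (2 sinθ) = (-0.759057, -0.110746, +0.641535)
rvec = θ·k = (-0.465962, -0.067984, +0.393819)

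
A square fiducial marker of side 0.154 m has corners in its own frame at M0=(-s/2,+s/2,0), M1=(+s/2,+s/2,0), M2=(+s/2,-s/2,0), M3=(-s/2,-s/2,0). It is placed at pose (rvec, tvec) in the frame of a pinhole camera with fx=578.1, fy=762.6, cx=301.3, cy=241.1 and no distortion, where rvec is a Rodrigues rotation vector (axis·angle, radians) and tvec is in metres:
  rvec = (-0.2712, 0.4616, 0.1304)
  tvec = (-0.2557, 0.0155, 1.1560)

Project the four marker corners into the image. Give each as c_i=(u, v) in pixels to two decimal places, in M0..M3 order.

c0=(134.64, 295.86) c1=(195.68, 306.03) c2=(213.40, 205.42) c3=(153.11, 201.39)

Intrinsics K: fx=578.1, fy=762.6, cx=301.3, cy=241.1
Marker side s = 0.154 m; corners in marker frame (Z=0):
  M0 = (-0.0770, +0.0770, 0)
  M1 = (+0.0770, +0.0770, 0)
  M2 = (+0.0770, -0.0770, 0)
  M3 = (-0.0770, -0.0770, 0)
rvec = (-0.2712, 0.4616, 0.1304), |rvec| = θ = 0.55102 rad = 31.571°
Rodrigues: sinθ=0.52356, 1−cosθ=0.14801; R = I + sinθ·[k]× + (1−cosθ)·[k]×²:
    [+0.88784 -0.18493 +0.42135]
    [+0.06288 +0.95586 +0.28703]
    [-0.45583 -0.22834 +0.86028]
t = (-0.2557, 0.0155, 1.1560) m
M0: Pc = R·M0+t = (-0.33830, +0.08426, +1.17352); u = 578.1·(-0.33830)/1.17352 + 301.3 = 134.6445, v = 762.6·(+0.08426)/1.17352 + 241.1 = 295.8554
M1: Pc = R·M1+t = (-0.20158, +0.09394, +1.10332); u = 578.1·(-0.20158)/1.10332 + 301.3 = 195.6816, v = 762.6·(+0.09394)/1.10332 + 241.1 = 306.0318
M2: Pc = R·M2+t = (-0.17310, -0.05326, +1.13848); u = 578.1·(-0.17310)/1.13848 + 301.3 = 213.4047, v = 762.6·(-0.05326)/1.13848 + 241.1 = 205.4247
M3: Pc = R·M3+t = (-0.30982, -0.06294, +1.20868); u = 578.1·(-0.30982)/1.20868 + 301.3 = 153.1141, v = 762.6·(-0.06294)/1.20868 + 241.1 = 201.3874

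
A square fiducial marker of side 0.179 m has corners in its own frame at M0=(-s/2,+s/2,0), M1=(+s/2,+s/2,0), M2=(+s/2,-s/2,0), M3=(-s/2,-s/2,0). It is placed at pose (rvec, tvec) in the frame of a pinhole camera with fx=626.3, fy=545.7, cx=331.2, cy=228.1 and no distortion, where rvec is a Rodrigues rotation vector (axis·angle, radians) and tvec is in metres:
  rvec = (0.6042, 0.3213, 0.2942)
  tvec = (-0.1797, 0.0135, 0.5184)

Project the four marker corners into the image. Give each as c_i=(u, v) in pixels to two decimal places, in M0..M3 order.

Intrinsics K: fx=626.3, fy=545.7, cx=331.2, cy=228.1
Marker side s = 0.179 m; corners in marker frame (Z=0):
  M0 = (-0.0895, +0.0895, 0)
  M1 = (+0.0895, +0.0895, 0)
  M2 = (+0.0895, -0.0895, 0)
  M3 = (-0.0895, -0.0895, 0)
rvec = (0.6042, 0.3213, 0.2942), |rvec| = θ = 0.74488 rad = 42.678°
Rodrigues: sinθ=0.67788, 1−cosθ=0.26483; R = I + sinθ·[k]× + (1−cosθ)·[k]×²:
    [+0.90941 -0.17508 +0.37725]
    [+0.36040 +0.78444 -0.50474]
    [-0.20756 +0.59497 +0.77648]
t = (-0.1797, 0.0135, 0.5184) m
M0: Pc = R·M0+t = (-0.27676, +0.05145, +0.59023); u = 626.3·(-0.27676)/0.59023 + 331.2 = 37.5227, v = 545.7·(+0.05145)/0.59023 + 228.1 = 275.6706
M1: Pc = R·M1+t = (-0.11398, +0.11596, +0.55307); u = 626.3·(-0.11398)/0.55307 + 331.2 = 202.1324, v = 545.7·(+0.11596)/0.55307 + 228.1 = 342.5173
M2: Pc = R·M2+t = (-0.08264, -0.02445, +0.44657); u = 626.3·(-0.08264)/0.44657 + 331.2 = 215.3040, v = 545.7·(-0.02445)/0.44657 + 228.1 = 198.2202
M3: Pc = R·M3+t = (-0.24542, -0.08896, +0.48373); u = 626.3·(-0.24542)/0.48373 + 331.2 = 13.4410, v = 545.7·(-0.08896)/0.48373 + 228.1 = 127.7389

c0=(37.52, 275.67) c1=(202.13, 342.52) c2=(215.30, 198.22) c3=(13.44, 127.74)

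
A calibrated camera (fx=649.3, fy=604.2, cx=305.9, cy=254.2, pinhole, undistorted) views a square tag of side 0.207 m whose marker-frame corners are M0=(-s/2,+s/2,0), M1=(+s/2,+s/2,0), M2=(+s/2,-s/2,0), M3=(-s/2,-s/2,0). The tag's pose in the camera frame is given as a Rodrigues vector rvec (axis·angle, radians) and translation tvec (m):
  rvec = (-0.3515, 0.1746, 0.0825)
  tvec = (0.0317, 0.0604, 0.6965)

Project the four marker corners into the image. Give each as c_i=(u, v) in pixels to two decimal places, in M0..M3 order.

c0=(228.33, 389.14) c1=(428.99, 406.88) c2=(437.88, 227.67) c3=(255.31, 220.68)

Intrinsics K: fx=649.3, fy=604.2, cx=305.9, cy=254.2
Marker side s = 0.207 m; corners in marker frame (Z=0):
  M0 = (-0.1035, +0.1035, 0)
  M1 = (+0.1035, +0.1035, 0)
  M2 = (+0.1035, -0.1035, 0)
  M3 = (-0.1035, -0.1035, 0)
rvec = (-0.3515, 0.1746, 0.0825), |rvec| = θ = 0.40105 rad = 22.979°
Rodrigues: sinθ=0.39039, 1−cosθ=0.07935; R = I + sinθ·[k]× + (1−cosθ)·[k]×²:
    [+0.98160 -0.11058 +0.15565]
    [+0.05003 +0.93569 +0.34926]
    [-0.18426 -0.33505 +0.92401]
t = (0.0317, 0.0604, 0.6965) m
M0: Pc = R·M0+t = (-0.08134, +0.15207, +0.68089); u = 649.3·(-0.08134)/0.68089 + 305.9 = 228.3331, v = 604.2·(+0.15207)/0.68089 + 254.2 = 389.1376
M1: Pc = R·M1+t = (+0.12185, +0.16242, +0.64275); u = 649.3·(+0.12185)/0.64275 + 305.9 = 428.9920, v = 604.2·(+0.16242)/0.64275 + 254.2 = 406.8800
M2: Pc = R·M2+t = (+0.14474, -0.03127, +0.71211); u = 649.3·(+0.14474)/0.71211 + 305.9 = 437.8754, v = 604.2·(-0.03127)/0.71211 + 254.2 = 227.6719
M3: Pc = R·M3+t = (-0.05845, -0.04162, +0.75025); u = 649.3·(-0.05845)/0.75025 + 305.9 = 255.3142, v = 604.2·(-0.04162)/0.75025 + 254.2 = 220.6805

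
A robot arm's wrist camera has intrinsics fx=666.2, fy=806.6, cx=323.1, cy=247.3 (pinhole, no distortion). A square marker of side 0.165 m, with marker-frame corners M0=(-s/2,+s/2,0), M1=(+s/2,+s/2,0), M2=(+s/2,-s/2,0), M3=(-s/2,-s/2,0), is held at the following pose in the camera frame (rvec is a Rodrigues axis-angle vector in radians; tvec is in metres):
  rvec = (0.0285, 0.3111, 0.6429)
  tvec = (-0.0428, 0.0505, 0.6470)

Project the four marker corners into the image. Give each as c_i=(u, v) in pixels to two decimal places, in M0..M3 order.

c0=(172.76, 327.55) c1=(292.90, 457.92) c2=(396.68, 291.11) c3=(265.69, 168.30)

Intrinsics K: fx=666.2, fy=806.6, cx=323.1, cy=247.3
Marker side s = 0.165 m; corners in marker frame (Z=0):
  M0 = (-0.0825, +0.0825, 0)
  M1 = (+0.0825, +0.0825, 0)
  M2 = (+0.0825, -0.0825, 0)
  M3 = (-0.0825, -0.0825, 0)
rvec = (0.0285, 0.3111, 0.6429), |rvec| = θ = 0.71478 rad = 40.954°
Rodrigues: sinθ=0.65545, 1−cosθ=0.24477; R = I + sinθ·[k]× + (1−cosθ)·[k]×²:
    [+0.75562 -0.58529 +0.29406]
    [+0.59378 +0.80160 +0.06968]
    [-0.27650 +0.12195 +0.95324]
t = (-0.0428, 0.0505, 0.6470) m
M0: Pc = R·M0+t = (-0.15343, +0.06764, +0.67987); u = 666.2·(-0.15343)/0.67987 + 323.1 = 172.7600, v = 806.6·(+0.06764)/0.67987 + 247.3 = 327.5538
M1: Pc = R·M1+t = (-0.02875, +0.16562, +0.63425); u = 666.2·(-0.02875)/0.63425 + 323.1 = 292.9045, v = 806.6·(+0.16562)/0.63425 + 247.3 = 457.9245
M2: Pc = R·M2+t = (+0.06783, +0.03336, +0.61413); u = 666.2·(+0.06783)/0.61413 + 323.1 = 396.6763, v = 806.6·(+0.03336)/0.61413 + 247.3 = 291.1089
M3: Pc = R·M3+t = (-0.05685, -0.06462, +0.65975); u = 666.2·(-0.05685)/0.65975 + 323.1 = 265.6916, v = 806.6·(-0.06462)/0.65975 + 247.3 = 168.2975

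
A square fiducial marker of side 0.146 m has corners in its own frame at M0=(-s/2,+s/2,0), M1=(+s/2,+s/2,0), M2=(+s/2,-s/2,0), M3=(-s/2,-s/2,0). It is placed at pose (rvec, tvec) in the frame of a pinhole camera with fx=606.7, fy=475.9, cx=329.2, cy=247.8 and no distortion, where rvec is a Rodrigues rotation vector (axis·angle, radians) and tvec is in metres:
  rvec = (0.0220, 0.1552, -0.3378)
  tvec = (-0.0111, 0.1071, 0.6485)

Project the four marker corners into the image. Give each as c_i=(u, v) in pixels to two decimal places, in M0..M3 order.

Intrinsics K: fx=606.7, fy=475.9, cx=329.2, cy=247.8
Marker side s = 0.146 m; corners in marker frame (Z=0):
  M0 = (-0.0730, +0.0730, 0)
  M1 = (+0.0730, +0.0730, 0)
  M2 = (+0.0730, -0.0730, 0)
  M3 = (-0.0730, -0.0730, 0)
rvec = (0.0220, 0.1552, -0.3378), |rvec| = θ = 0.37240 rad = 21.337°
Rodrigues: sinθ=0.36385, 1−cosθ=0.06854; R = I + sinθ·[k]× + (1−cosθ)·[k]×²:
    [+0.93170 +0.33173 +0.14796]
    [-0.32836 +0.94336 -0.04741]
    [-0.15531 -0.00442 +0.98786]
t = (-0.0111, 0.1071, 0.6485) m
M0: Pc = R·M0+t = (-0.05490, +0.19994, +0.65952); u = 606.7·(-0.05490)/0.65952 + 329.2 = 278.6990, v = 475.9·(+0.19994)/0.65952 + 247.8 = 392.0717
M1: Pc = R·M1+t = (+0.08113, +0.15200, +0.63684); u = 606.7·(+0.08113)/0.63684 + 329.2 = 406.4908, v = 475.9·(+0.15200)/0.63684 + 247.8 = 361.3836
M2: Pc = R·M2+t = (+0.03270, +0.01426, +0.63748); u = 606.7·(+0.03270)/0.63748 + 329.2 = 360.3183, v = 475.9·(+0.01426)/0.63748 + 247.8 = 258.4487
M3: Pc = R·M3+t = (-0.10333, +0.06220, +0.66016); u = 606.7·(-0.10333)/0.66016 + 329.2 = 234.2373, v = 475.9·(+0.06220)/0.66016 + 247.8 = 292.6425

c0=(278.70, 392.07) c1=(406.49, 361.38) c2=(360.32, 258.45) c3=(234.24, 292.64)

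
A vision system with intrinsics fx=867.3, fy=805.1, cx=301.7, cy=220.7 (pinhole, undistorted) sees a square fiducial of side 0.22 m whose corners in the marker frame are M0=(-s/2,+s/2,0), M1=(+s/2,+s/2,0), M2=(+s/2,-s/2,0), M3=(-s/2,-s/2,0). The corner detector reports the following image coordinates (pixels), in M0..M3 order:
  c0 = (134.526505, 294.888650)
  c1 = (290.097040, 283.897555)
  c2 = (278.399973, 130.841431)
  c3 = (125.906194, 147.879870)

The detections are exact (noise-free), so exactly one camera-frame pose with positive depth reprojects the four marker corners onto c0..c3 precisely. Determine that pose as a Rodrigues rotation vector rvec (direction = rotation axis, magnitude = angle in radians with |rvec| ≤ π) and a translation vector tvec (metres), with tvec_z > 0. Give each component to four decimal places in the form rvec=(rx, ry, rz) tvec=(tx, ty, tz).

Intrinsics K: fx=867.3, fy=805.1, cx=301.7, cy=220.7
Marker side s = 0.22 m; corners in marker frame (Z=0):
  M0 = (-0.1100, +0.1100, 0)
  M1 = (+0.1100, +0.1100, 0)
  M2 = (+0.1100, -0.1100, 0)
  M3 = (-0.1100, -0.1100, 0)
Detected image corners:
  c0 = (134.526505, 294.888650) px
  c1 = (290.097040, 283.897555) px
  c2 = (278.399973, 130.841431) px
  c3 = (125.906194, 147.879870) px
Planar DLT: solve 8×8 A·h = b for H (H[2,2]=1):
  H  [+660.60392 +29.81768 +205.57467]
  H  [-104.66499 +664.90712 +213.87820]
  H  [-0.19052 -0.07823 +1.00000]
B = K⁻¹H; ‖b₁‖=0.853144, ‖b₂‖=0.853144; λ = 2/(‖b₁‖+‖b₂‖) = 1.172136, sign → tz>0 ⇒ λ=+1.172136
r₁ = λ·B[:,0] = (+0.97047,-0.09116,-0.22332); r₂ = λ·B[:,1] = (+0.07220,+0.99317,-0.09170)
r₃ = r₁×r₂ = (+0.23015,+0.07287,+0.97042); SVD([r₁ r₂ r₃]) → R = UVᵀ:
  R  [+0.97047 +0.07220 +0.23015]
  R  [-0.09116 +0.99317 +0.07287]
  R  [-0.22332 -0.09170 +0.97042]
t = (-0.12991, -0.00993, +1.17214) m
tr R = 2.934064; θ = arccos((tr R − 1)/2) = 0.257491 rad = 14.753°
axis k = ((R−Rᵀ)₃₂, (R−Rᵀ)₁₃, (R−Rᵀ)₂₁) / (2 sinθ) = (-0.323105, +0.890352, -0.320745)
rvec = θ·k = (-0.083197, +0.229258, -0.082589)

rvec=(-0.0832, 0.2293, -0.0826) tvec=(-0.1299, -0.0099, 1.1721)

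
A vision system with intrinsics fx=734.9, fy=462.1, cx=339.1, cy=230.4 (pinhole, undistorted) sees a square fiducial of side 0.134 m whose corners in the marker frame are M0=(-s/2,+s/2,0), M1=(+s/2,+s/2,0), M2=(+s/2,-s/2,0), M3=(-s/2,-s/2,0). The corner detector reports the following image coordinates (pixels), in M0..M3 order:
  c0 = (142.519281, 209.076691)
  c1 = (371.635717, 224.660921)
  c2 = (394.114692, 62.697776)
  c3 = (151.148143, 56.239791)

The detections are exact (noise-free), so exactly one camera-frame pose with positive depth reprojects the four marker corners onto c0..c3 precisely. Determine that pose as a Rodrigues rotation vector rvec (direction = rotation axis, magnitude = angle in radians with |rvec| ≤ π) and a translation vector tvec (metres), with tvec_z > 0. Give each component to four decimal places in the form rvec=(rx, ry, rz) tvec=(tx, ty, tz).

rvec=(0.1557, 0.1942, 0.0949) tvec=(-0.0425, -0.0781, 0.4001)

Intrinsics K: fx=734.9, fy=462.1, cx=339.1, cy=230.4
Marker side s = 0.134 m; corners in marker frame (Z=0):
  M0 = (-0.0670, +0.0670, 0)
  M1 = (+0.0670, +0.0670, 0)
  M2 = (+0.0670, -0.0670, 0)
  M3 = (-0.0670, -0.0670, 0)
Detected image corners:
  c0 = (142.519281, 209.076691) px
  c1 = (371.635717, 224.660921) px
  c2 = (394.114692, 62.697776) px
  c3 = (151.148143, 56.239791) px
Planar DLT: solve 8×8 A·h = b for H (H[2,2]=1):
  H  [+1637.93438 -6.55079 +260.99502]
  H  [+19.44945 +1229.87747 +140.14717]
  H  [-0.46123 +0.40749 +1.00000]
B = K⁻¹H; ‖b₁‖=2.499638, ‖b₂‖=2.499638; λ = 2/(‖b₁‖+‖b₂‖) = 0.400058, sign → tz>0 ⇒ λ=+0.400058
r₁ = λ·B[:,0] = (+0.97678,+0.10884,-0.18452); r₂ = λ·B[:,1] = (-0.07879,+0.98347,+0.16302)
r₃ = r₁×r₂ = (+0.19921,-0.14470,+0.96921); SVD([r₁ r₂ r₃]) → R = UVᵀ:
  R  [+0.97678 -0.07879 +0.19921]
  R  [+0.10884 +0.98347 -0.14470]
  R  [-0.18452 +0.16302 +0.96921]
t = (-0.04252, -0.07814, +0.40006) m
tr R = 2.929471; θ = arccos((tr R − 1)/2) = 0.266360 rad = 15.261°
axis k = ((R−Rᵀ)₃₂, (R−Rᵀ)₁₃, (R−Rᵀ)₂₁) / (2 sinθ) = (+0.584525, +0.728909, +0.356402)
rvec = θ·k = (+0.155694, +0.194152, +0.094931)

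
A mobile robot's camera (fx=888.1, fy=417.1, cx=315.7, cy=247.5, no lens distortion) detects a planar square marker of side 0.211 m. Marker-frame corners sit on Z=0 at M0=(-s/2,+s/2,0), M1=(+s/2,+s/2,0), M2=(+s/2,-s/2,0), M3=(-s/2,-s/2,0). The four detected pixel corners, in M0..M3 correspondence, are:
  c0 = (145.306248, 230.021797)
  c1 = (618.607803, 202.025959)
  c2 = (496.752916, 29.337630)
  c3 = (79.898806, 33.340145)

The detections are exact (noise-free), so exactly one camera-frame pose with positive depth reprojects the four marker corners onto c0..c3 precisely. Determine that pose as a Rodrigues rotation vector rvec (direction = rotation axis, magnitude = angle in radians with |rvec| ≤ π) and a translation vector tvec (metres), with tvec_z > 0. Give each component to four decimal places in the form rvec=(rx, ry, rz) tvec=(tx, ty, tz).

rvec=(-0.3178, -0.2035, -0.1732) tvec=(0.0132, -0.1278, 0.4061)

Intrinsics K: fx=888.1, fy=417.1, cx=315.7, cy=247.5
Marker side s = 0.211 m; corners in marker frame (Z=0):
  M0 = (-0.1055, +0.1055, 0)
  M1 = (+0.1055, +0.1055, 0)
  M2 = (+0.1055, -0.1055, 0)
  M3 = (-0.1055, -0.1055, 0)
Detected image corners:
  c0 = (145.306248, 230.021797) px
  c1 = (618.607803, 202.025959) px
  c2 = (496.752916, 29.337630) px
  c3 = (79.898806, 33.340145) px
Planar DLT: solve 8×8 A·h = b for H (H[2,2]=1):
  H  [+2284.76612 +211.08989 +344.59378]
  H  [-3.05752 +783.21982 +116.22401]
  H  [+0.55355 -0.71752 +1.00000]
B = K⁻¹H; ‖b₁‖=2.462506, ‖b₂‖=2.462506; λ = 2/(‖b₁‖+‖b₂‖) = 0.406090, sign → tz>0 ⇒ λ=+0.406090
r₁ = λ·B[:,0] = (+0.96482,-0.13636,+0.22479); r₂ = λ·B[:,1] = (+0.20010,+0.93545,-0.29138)
r₃ = r₁×r₂ = (-0.17055,+0.32611,+0.92982); SVD([r₁ r₂ r₃]) → R = UVᵀ:
  R  [+0.96482 +0.20010 -0.17055]
  R  [-0.13636 +0.93545 +0.32611]
  R  [+0.22479 -0.29138 +0.92982]
t = (+0.01321, -0.12781, +0.40609) m
tr R = 2.830084; θ = arccos((tr R − 1)/2) = 0.415184 rad = 23.788°
axis k = ((R−Rᵀ)₃₂, (R−Rᵀ)₁₃, (R−Rᵀ)₂₁) / (2 sinθ) = (-0.765432, -0.490059, -0.417080)
rvec = θ·k = (-0.317795, -0.203465, -0.173165)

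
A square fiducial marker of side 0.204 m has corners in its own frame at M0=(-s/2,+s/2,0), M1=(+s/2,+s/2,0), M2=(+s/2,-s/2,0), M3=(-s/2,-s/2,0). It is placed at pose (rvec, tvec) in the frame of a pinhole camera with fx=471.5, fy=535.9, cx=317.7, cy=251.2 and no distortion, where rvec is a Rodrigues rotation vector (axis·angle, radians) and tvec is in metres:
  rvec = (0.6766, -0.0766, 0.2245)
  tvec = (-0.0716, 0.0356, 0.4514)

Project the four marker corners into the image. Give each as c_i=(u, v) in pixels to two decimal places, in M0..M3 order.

Intrinsics K: fx=471.5, fy=535.9, cx=317.7, cy=251.2
Marker side s = 0.204 m; corners in marker frame (Z=0):
  M0 = (-0.1020, +0.1020, 0)
  M1 = (+0.1020, +0.1020, 0)
  M2 = (+0.1020, -0.1020, 0)
  M3 = (-0.1020, -0.1020, 0)
rvec = (0.6766, -0.0766, 0.2245), |rvec| = θ = 0.71698 rad = 41.080°
Rodrigues: sinθ=0.65711, 1−cosθ=0.24620; R = I + sinθ·[k]× + (1−cosθ)·[k]×²:
    [+0.97305 -0.23058 +0.00255]
    [+0.18093 +0.75661 -0.62834]
    [+0.14295 +0.61187 +0.77793]
t = (-0.0716, 0.0356, 0.4514) m
M0: Pc = R·M0+t = (-0.19437, +0.09432, +0.49923); u = 471.5·(-0.19437)/0.49923 + 317.7 = 134.1261, v = 535.9·(+0.09432)/0.49923 + 251.2 = 352.4470
M1: Pc = R·M1+t = (+0.00413, +0.13123, +0.52839); u = 471.5·(+0.00413)/0.52839 + 317.7 = 321.3874, v = 535.9·(+0.13123)/0.52839 + 251.2 = 384.2936
M2: Pc = R·M2+t = (+0.05117, -0.02312, +0.40357); u = 471.5·(+0.05117)/0.40357 + 317.7 = 377.4830, v = 535.9·(-0.02312)/0.40357 + 251.2 = 220.5006
M3: Pc = R·M3+t = (-0.14733, -0.06003, +0.37441); u = 471.5·(-0.14733)/0.37441 + 317.7 = 132.1613, v = 535.9·(-0.06003)/0.37441 + 251.2 = 165.2792

c0=(134.13, 352.45) c1=(321.39, 384.29) c2=(377.48, 220.50) c3=(132.16, 165.28)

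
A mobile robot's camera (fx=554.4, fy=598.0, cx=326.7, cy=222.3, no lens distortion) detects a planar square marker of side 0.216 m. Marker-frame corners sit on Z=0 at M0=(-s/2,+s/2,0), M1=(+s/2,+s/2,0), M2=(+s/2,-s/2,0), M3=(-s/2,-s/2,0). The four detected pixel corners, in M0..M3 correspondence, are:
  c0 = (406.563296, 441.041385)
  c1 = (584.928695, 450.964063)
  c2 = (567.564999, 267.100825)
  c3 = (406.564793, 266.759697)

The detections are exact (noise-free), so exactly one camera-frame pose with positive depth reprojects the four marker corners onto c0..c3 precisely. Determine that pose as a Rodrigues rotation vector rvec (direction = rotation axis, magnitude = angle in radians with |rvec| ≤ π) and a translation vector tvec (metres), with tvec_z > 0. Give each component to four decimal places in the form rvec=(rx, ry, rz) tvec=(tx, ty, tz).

Intrinsics K: fx=554.4, fy=598.0, cx=326.7, cy=222.3
Marker side s = 0.216 m; corners in marker frame (Z=0):
  M0 = (-0.1080, +0.1080, 0)
  M1 = (+0.1080, +0.1080, 0)
  M2 = (+0.1080, -0.1080, 0)
  M3 = (-0.1080, -0.1080, 0)
Detected image corners:
  c0 = (406.563296, 441.041385) px
  c1 = (584.928695, 450.964063) px
  c2 = (567.564999, 267.100825) px
  c3 = (406.564793, 266.759697) px
Planar DLT: solve 8×8 A·h = b for H (H[2,2]=1):
  H  [+668.33837 -187.75680 +489.04044]
  H  [-60.93208 +663.86267 +351.93598]
  H  [-0.23448 -0.46180 +1.00000]
B = K⁻¹H; ‖b₁‖=1.364078, ‖b₂‖=1.364078; λ = 2/(‖b₁‖+‖b₂‖) = 0.733096, sign → tz>0 ⇒ λ=+0.733096
r₁ = λ·B[:,0] = (+0.98506,-0.01080,-0.17190); r₂ = λ·B[:,1] = (-0.04878,+0.93969,-0.33854)
r₃ = r₁×r₂ = (+0.16518,+0.34187,+0.92512); SVD([r₁ r₂ r₃]) → R = UVᵀ:
  R  [+0.98506 -0.04878 +0.16518]
  R  [-0.01080 +0.93969 +0.34187]
  R  [-0.17190 -0.33854 +0.92512]
t = (+0.21467, +0.15892, +0.73310) m
tr R = 2.849859; θ = arccos((tr R − 1)/2) = 0.389946 rad = 22.342°
axis k = ((R−Rᵀ)₃₂, (R−Rᵀ)₁₃, (R−Rᵀ)₂₁) / (2 sinθ) = (-0.894947, +0.443367, +0.049957)
rvec = θ·k = (-0.348981, +0.172889, +0.019481)

rvec=(-0.3490, 0.1729, 0.0195) tvec=(0.2147, 0.1589, 0.7331)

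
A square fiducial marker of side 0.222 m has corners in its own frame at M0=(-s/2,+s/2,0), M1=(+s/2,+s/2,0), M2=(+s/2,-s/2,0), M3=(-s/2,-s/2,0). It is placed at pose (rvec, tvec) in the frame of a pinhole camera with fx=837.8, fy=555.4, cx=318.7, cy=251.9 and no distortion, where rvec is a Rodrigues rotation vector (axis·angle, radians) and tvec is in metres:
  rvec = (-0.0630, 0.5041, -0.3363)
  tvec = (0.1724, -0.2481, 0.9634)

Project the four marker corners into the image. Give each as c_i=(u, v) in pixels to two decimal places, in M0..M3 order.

Intrinsics K: fx=837.8, fy=555.4, cx=318.7, cy=251.9
Marker side s = 0.222 m; corners in marker frame (Z=0):
  M0 = (-0.1110, +0.1110, 0)
  M1 = (+0.1110, +0.1110, 0)
  M2 = (+0.1110, -0.1110, 0)
  M3 = (-0.1110, -0.1110, 0)
rvec = (-0.0630, 0.5041, -0.3363), |rvec| = θ = 0.60925 rad = 34.907°
Rodrigues: sinθ=0.57225, 1−cosθ=0.17992; R = I + sinθ·[k]× + (1−cosθ)·[k]×²:
    [+0.82200 +0.30048 +0.48376]
    [-0.33127 +0.94325 -0.02300]
    [-0.46322 -0.14135 +0.87490]
t = (0.1724, -0.2481, 0.9634) m
M0: Pc = R·M0+t = (+0.11451, -0.10663, +0.99913); u = 837.8·(+0.11451)/0.99913 + 318.7 = 414.7215, v = 555.4·(-0.10663)/0.99913 + 251.9 = 192.6274
M1: Pc = R·M1+t = (+0.29700, -0.18017, +0.89629); u = 837.8·(+0.29700)/0.89629 + 318.7 = 596.3137, v = 555.4·(-0.18017)/0.89629 + 251.9 = 140.2553
M2: Pc = R·M2+t = (+0.23029, -0.38957, +0.92767); u = 837.8·(+0.23029)/0.92767 + 318.7 = 526.6783, v = 555.4·(-0.38957)/0.92767 + 251.9 = 18.6619
M3: Pc = R·M3+t = (+0.04780, -0.31603, +1.03051); u = 837.8·(+0.04780)/1.03051 + 318.7 = 357.5646, v = 555.4·(-0.31603)/1.03051 + 251.9 = 81.5730

c0=(414.72, 192.63) c1=(596.31, 140.26) c2=(526.68, 18.66) c3=(357.56, 81.57)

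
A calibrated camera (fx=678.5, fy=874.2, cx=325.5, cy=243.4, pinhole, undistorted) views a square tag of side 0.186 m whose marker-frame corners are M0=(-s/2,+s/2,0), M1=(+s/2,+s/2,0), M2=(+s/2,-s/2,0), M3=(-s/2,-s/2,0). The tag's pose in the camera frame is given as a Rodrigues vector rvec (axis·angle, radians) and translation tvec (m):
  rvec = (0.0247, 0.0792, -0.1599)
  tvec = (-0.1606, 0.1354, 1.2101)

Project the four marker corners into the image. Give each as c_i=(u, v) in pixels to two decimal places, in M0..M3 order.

Intrinsics K: fx=678.5, fy=874.2, cx=325.5, cy=243.4
Marker side s = 0.186 m; corners in marker frame (Z=0):
  M0 = (-0.0930, +0.0930, 0)
  M1 = (+0.0930, +0.0930, 0)
  M2 = (+0.0930, -0.0930, 0)
  M3 = (-0.0930, -0.0930, 0)
rvec = (0.0247, 0.0792, -0.1599), |rvec| = θ = 0.18014 rad = 10.321°
Rodrigues: sinθ=0.17917, 1−cosθ=0.01618; R = I + sinθ·[k]× + (1−cosθ)·[k]×²:
    [+0.98412 +0.16001 +0.07680]
    [-0.15806 +0.98695 -0.03088]
    [-0.08074 +0.01825 +0.99657]
t = (-0.1606, 0.1354, 1.2101) m
M0: Pc = R·M0+t = (-0.23724, +0.24189, +1.21931); u = 678.5·(-0.23724)/1.21931 + 325.5 = 193.4832, v = 874.2·(+0.24189)/1.21931 + 243.4 = 416.8236
M1: Pc = R·M1+t = (-0.05420, +0.21249, +1.20429); u = 678.5·(-0.05420)/1.20429 + 325.5 = 294.9661, v = 874.2·(+0.21249)/1.20429 + 243.4 = 397.6451
M2: Pc = R·M2+t = (-0.08396, +0.02891, +1.20089); u = 678.5·(-0.08396)/1.20089 + 325.5 = 278.0642, v = 874.2·(+0.02891)/1.20089 + 243.4 = 264.4484
M3: Pc = R·M3+t = (-0.26700, +0.05831, +1.21591); u = 678.5·(-0.26700)/1.21591 + 325.5 = 176.5068, v = 874.2·(+0.05831)/1.21591 + 243.4 = 285.3256

c0=(193.48, 416.82) c1=(294.97, 397.65) c2=(278.06, 264.45) c3=(176.51, 285.33)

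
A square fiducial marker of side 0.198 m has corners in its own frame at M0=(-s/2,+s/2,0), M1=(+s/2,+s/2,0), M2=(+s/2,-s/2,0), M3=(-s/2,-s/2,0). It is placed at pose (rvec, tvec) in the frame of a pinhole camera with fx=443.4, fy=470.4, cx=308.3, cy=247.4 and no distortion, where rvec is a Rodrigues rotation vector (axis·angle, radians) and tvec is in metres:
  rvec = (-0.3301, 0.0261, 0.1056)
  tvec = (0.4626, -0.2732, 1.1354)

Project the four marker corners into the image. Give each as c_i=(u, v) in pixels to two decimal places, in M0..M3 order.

Intrinsics K: fx=443.4, fy=470.4, cx=308.3, cy=247.4
Marker side s = 0.198 m; corners in marker frame (Z=0):
  M0 = (-0.0990, +0.0990, 0)
  M1 = (+0.0990, +0.0990, 0)
  M2 = (+0.0990, -0.0990, 0)
  M3 = (-0.0990, -0.0990, 0)
rvec = (-0.3301, 0.0261, 0.1056), |rvec| = θ = 0.34756 rad = 19.914°
Rodrigues: sinθ=0.34061, 1−cosθ=0.05979; R = I + sinθ·[k]× + (1−cosθ)·[k]×²:
    [+0.99414 -0.10775 +0.00832]
    [+0.09922 +0.94054 +0.32486]
    [-0.04283 -0.32213 +0.94573]
t = (0.4626, -0.2732, 1.1354) m
M0: Pc = R·M0+t = (+0.35351, -0.18991, +1.10775); u = 443.4·(+0.35351)/1.10775 + 308.3 = 449.8008, v = 470.4·(-0.18991)/1.10775 + 247.4 = 166.7561
M1: Pc = R·M1+t = (+0.55035, -0.17026, +1.09927); u = 443.4·(+0.55035)/1.09927 + 308.3 = 530.2898, v = 470.4·(-0.17026)/1.09927 + 247.4 = 174.5408
M2: Pc = R·M2+t = (+0.57169, -0.35649, +1.16305); u = 443.4·(+0.57169)/1.16305 + 308.3 = 526.2495, v = 470.4·(-0.35649)/1.16305 + 247.4 = 103.2160
M3: Pc = R·M3+t = (+0.37485, -0.37614, +1.17153); u = 443.4·(+0.37485)/1.17153 + 308.3 = 450.1718, v = 470.4·(-0.37614)/1.17153 + 247.4 = 96.3714

c0=(449.80, 166.76) c1=(530.29, 174.54) c2=(526.25, 103.22) c3=(450.17, 96.37)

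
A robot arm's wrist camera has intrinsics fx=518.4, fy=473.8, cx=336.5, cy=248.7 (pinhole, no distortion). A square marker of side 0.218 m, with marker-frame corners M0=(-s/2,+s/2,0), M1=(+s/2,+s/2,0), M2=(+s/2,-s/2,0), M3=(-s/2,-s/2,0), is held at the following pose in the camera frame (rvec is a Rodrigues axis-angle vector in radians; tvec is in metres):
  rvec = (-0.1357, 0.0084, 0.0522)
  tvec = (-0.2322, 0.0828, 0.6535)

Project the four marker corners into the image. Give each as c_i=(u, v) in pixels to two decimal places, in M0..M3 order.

c0=(55.64, 385.67) c1=(231.53, 394.56) c2=(245.07, 234.89) c3=(76.87, 227.00)

Intrinsics K: fx=518.4, fy=473.8, cx=336.5, cy=248.7
Marker side s = 0.218 m; corners in marker frame (Z=0):
  M0 = (-0.1090, +0.1090, 0)
  M1 = (+0.1090, +0.1090, 0)
  M2 = (+0.1090, -0.1090, 0)
  M3 = (-0.1090, -0.1090, 0)
rvec = (-0.1357, 0.0084, 0.0522), |rvec| = θ = 0.14564 rad = 8.344°
Rodrigues: sinθ=0.14512, 1−cosθ=0.01059; R = I + sinθ·[k]× + (1−cosθ)·[k]×²:
    [+0.99860 -0.05258 +0.00483]
    [+0.05145 +0.98945 +0.13544]
    [-0.01191 -0.13500 +0.99077]
t = (-0.2322, 0.0828, 0.6535) m
M0: Pc = R·M0+t = (-0.34678, +0.18504, +0.64008); u = 518.4·(-0.34678)/0.64008 + 336.5 = 55.6447, v = 473.8·(+0.18504)/0.64008 + 248.7 = 385.6714
M1: Pc = R·M1+t = (-0.12908, +0.19626, +0.63749); u = 518.4·(-0.12908)/0.63749 + 336.5 = 231.5300, v = 473.8·(+0.19626)/0.63749 + 248.7 = 394.5647
M2: Pc = R·M2+t = (-0.11762, -0.01944, +0.66692); u = 518.4·(-0.11762)/0.66692 + 336.5 = 245.0728, v = 473.8·(-0.01944)/0.66692 + 248.7 = 234.8876
M3: Pc = R·M3+t = (-0.33532, -0.03066, +0.66951); u = 518.4·(-0.33532)/0.66951 + 336.5 = 76.8666, v = 473.8·(-0.03066)/0.66951 + 248.7 = 227.0042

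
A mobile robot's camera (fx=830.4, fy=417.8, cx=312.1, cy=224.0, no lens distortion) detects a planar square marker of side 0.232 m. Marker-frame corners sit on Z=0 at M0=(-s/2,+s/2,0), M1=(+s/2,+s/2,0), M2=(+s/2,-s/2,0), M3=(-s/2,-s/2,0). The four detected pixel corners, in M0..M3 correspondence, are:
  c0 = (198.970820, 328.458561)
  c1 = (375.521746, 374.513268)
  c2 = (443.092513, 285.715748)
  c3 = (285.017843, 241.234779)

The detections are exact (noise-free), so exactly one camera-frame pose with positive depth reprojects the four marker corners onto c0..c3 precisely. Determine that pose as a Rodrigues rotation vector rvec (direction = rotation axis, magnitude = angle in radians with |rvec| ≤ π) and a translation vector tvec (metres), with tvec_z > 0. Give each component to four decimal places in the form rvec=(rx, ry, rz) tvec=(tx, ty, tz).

rvec=(-0.3819, -0.2399, 0.4795) tvec=(0.0200, 0.1940, 0.9920)

Intrinsics K: fx=830.4, fy=417.8, cx=312.1, cy=224.0
Marker side s = 0.232 m; corners in marker frame (Z=0):
  M0 = (-0.1160, +0.1160, 0)
  M1 = (+0.1160, +0.1160, 0)
  M2 = (+0.1160, -0.1160, 0)
  M3 = (-0.1160, -0.1160, 0)
Detected image corners:
  c0 = (198.970820, 328.458561) px
  c1 = (375.521746, 374.513268) px
  c2 = (443.092513, 285.715748) px
  c3 = (285.017843, 241.234779) px
Planar DLT: solve 8×8 A·h = b for H (H[2,2]=1):
  H  [+763.45751 -465.16451 +328.81059]
  H  [+236.68396 +252.20794 +305.72516]
  H  [+0.13571 -0.41369 +1.00000]
B = K⁻¹H; ‖b₁‖=1.008109, ‖b₂‖=1.008109; λ = 2/(‖b₁‖+‖b₂‖) = 0.991956, sign → tz>0 ⇒ λ=+0.991956
r₁ = λ·B[:,0] = (+0.86140,+0.48977,+0.13461); r₂ = λ·B[:,1] = (-0.40143,+0.81881,-0.41036)
r₃ = r₁×r₂ = (-0.31121,+0.29945,+0.90193); SVD([r₁ r₂ r₃]) → R = UVᵀ:
  R  [+0.86140 -0.40143 -0.31121]
  R  [+0.48977 +0.81881 +0.29945]
  R  [+0.13461 -0.41036 +0.90193]
t = (+0.01996, +0.19403, +0.99196) m
tr R = 2.582142; θ = arccos((tr R − 1)/2) = 0.658239 rad = 37.714°
axis k = ((R−Rᵀ)₃₂, (R−Rᵀ)₁₃, (R−Rᵀ)₂₁) / (2 sinθ) = (-0.580170, -0.364397, +0.728435)
rvec = θ·k = (-0.381891, -0.239860, +0.479484)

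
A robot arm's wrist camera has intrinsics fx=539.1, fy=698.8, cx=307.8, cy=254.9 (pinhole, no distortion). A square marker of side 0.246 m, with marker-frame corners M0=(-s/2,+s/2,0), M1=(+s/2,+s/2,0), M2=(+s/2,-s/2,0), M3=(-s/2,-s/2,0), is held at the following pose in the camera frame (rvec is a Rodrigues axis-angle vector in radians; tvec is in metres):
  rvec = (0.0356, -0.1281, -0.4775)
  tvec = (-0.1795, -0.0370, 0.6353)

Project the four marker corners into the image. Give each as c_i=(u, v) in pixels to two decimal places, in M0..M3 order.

Intrinsics K: fx=539.1, fy=698.8, cx=307.8, cy=254.9
Marker side s = 0.246 m; corners in marker frame (Z=0):
  M0 = (-0.1230, +0.1230, 0)
  M1 = (+0.1230, +0.1230, 0)
  M2 = (+0.1230, -0.1230, 0)
  M3 = (-0.1230, -0.1230, 0)
rvec = (0.0356, -0.1281, -0.4775), |rvec| = θ = 0.49566 rad = 28.399°
Rodrigues: sinθ=0.47562, 1−cosθ=0.12035; R = I + sinθ·[k]× + (1−cosθ)·[k]×²:
    [+0.88027 +0.45595 -0.13125]
    [-0.46042 +0.88769 -0.00420]
    [+0.11459 +0.06412 +0.99134]
t = (-0.1795, -0.0370, 0.6353) m
M0: Pc = R·M0+t = (-0.23169, +0.12882, +0.62909); u = 539.1·(-0.23169)/0.62909 + 307.8 = 109.2522, v = 698.8·(+0.12882)/0.62909 + 254.9 = 397.9916
M1: Pc = R·M1+t = (-0.01514, +0.01555, +0.65728); u = 539.1·(-0.01514)/0.65728 + 307.8 = 295.3788, v = 698.8·(+0.01555)/0.65728 + 254.9 = 271.4368
M2: Pc = R·M2+t = (-0.12731, -0.20282, +0.64151); u = 539.1·(-0.12731)/0.64151 + 307.8 = 200.8145, v = 698.8·(-0.20282)/0.64151 + 254.9 = 33.9689
M3: Pc = R·M3+t = (-0.34386, -0.08955, +0.61332); u = 539.1·(-0.34386)/0.61332 + 307.8 = 5.5544, v = 698.8·(-0.08955)/0.61332 + 254.9 = 152.8640

c0=(109.25, 397.99) c1=(295.38, 271.44) c2=(200.81, 33.97) c3=(5.55, 152.86)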